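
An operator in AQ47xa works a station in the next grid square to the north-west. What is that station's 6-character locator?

AQ47wb

Longitude subsquare x = 23; −1 → 22 = w.
Latitude subsquare a = 0; +1 → 1 = b.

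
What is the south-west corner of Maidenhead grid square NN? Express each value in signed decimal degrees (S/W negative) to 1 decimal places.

40.0, 80.0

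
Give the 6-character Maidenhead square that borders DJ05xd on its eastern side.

Longitude subsquare x = 23; +1 → 24, wraps to 0 = a, carry into square.
Longitude square 0; +1 → 1.
The latitude characters are unchanged.

DJ15ad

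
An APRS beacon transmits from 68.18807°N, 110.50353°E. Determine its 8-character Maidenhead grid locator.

Offset from 180°W / 90°S: lon 290.50353°, lat 158.18807°.
Field: 290.50353/20 → 14 → O, 158.18807/10 → 15 → P; chars OP.
Square: 10.50353/2 → 5, 8.18807/1 → 8; chars 58.
Subsquare: 0.50353/0.0833333 → 6 → g, 0.18807/0.0416667 → 4 → e; chars ge.
Extended square: 0.00353/0.00833333 → 0, 0.02140/0.00416667 → 5; chars 05.

OP58ge05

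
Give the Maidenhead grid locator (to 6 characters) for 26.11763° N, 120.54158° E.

PL06gc

Shift to the Maidenhead origin (180°W, 90°S): lon 300.5416, lat 116.1176.
Field: lon ⌊300.5416/20⌋ = 15 → P; lat ⌊116.1176/10⌋ = 11 → L.
Square: lon ⌊0.5416/2⌋ = 0; lat ⌊6.1176/1⌋ = 6.
Subsquare: lon ⌊0.5416/0.0833333⌋ = 6 → g; lat ⌊0.1176/0.0416667⌋ = 2 → c.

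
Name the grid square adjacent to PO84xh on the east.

Longitude subsquare x = 23; +1 → 24, wraps to 0 = a, carry into square.
Longitude square 8; +1 → 9.
The latitude characters are unchanged.

PO94ah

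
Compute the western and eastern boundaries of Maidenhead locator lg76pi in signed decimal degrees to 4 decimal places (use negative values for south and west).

55.2500, 55.3333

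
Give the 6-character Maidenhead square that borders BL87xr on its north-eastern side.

BL97as

Longitude subsquare x = 23; +1 → 24, wraps to 0 = a, carry into square.
Longitude square 8; +1 → 9.
Latitude subsquare r = 17; +1 → 18 = s.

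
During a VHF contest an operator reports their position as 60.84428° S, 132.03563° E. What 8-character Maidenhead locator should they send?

PC69ad47

Add 180° to longitude and 90° to latitude: 312.03563, 29.15572.
Field: 312.03563/20 → 15 → P, 29.15572/10 → 2 → C; chars PC.
Square: 12.03563/2 → 6, 9.15572/1 → 9; chars 69.
Subsquare: 0.03563/0.0833333 → 0 → a, 0.15572/0.0416667 → 3 → d; chars ad.
Extended square: 0.03563/0.00833333 → 4, 0.03072/0.00416667 → 7; chars 47.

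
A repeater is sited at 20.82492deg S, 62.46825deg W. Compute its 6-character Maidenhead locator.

Shift to the Maidenhead origin (180°W, 90°S): lon 117.5318, lat 69.1751.
Field: 117.5318/20 → 5 → F, 69.1751/10 → 6 → G; chars FG.
Square: 17.5318/2 → 8, 9.1751/1 → 9; chars 89.
Subsquare: 1.5318/0.0833333 → 18 → s, 0.1751/0.0416667 → 4 → e; chars se.

FG89se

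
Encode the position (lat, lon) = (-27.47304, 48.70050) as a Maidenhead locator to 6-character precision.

LG42im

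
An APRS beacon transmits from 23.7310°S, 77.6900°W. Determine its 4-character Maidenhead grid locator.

FG16

Shift to the Maidenhead origin (180°W, 90°S): lon 102.31, lat 66.27.
Field: 102.31/20 → 5 → F, 66.27/10 → 6 → G; chars FG.
Square: 2.31/2 → 1, 6.27/1 → 6; chars 16.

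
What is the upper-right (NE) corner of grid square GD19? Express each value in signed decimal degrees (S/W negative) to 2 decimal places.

Field G=6, D=3: +6·20° lon, +3·10° lat → SW at lon -60°, lat -60°.
Square 1, 9: +1·2° lon, +9·1° lat → SW at lon -58°, lat -51°.
Cell spans 2° lon × 1° lat. NE corner is SW corner plus one full cell.
latitude -50.00, longitude -56.00.

-50.00, -56.00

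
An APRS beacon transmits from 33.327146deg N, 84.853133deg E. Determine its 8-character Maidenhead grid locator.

Offset from 180°W / 90°S: lon 264.85313°, lat 123.32715°.
Field: lon ⌊264.85313/20⌋ = 13 → N; lat ⌊123.32715/10⌋ = 12 → M.
Square: lon ⌊4.85313/2⌋ = 2; lat ⌊3.32715/1⌋ = 3.
Subsquare: lon ⌊0.85313/0.0833333⌋ = 10 → k; lat ⌊0.32715/0.0416667⌋ = 7 → h.
Extended square: lon ⌊0.01980/0.00833333⌋ = 2; lat ⌊0.03548/0.00416667⌋ = 8.

NM23kh28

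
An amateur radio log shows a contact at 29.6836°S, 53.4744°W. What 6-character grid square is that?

Shift to the Maidenhead origin (180°W, 90°S): lon 126.5256, lat 60.3164.
Field (20°×10°, letters A–R): lon ⌊126.5256/20⌋ = 6 → G; lat ⌊60.3164/10⌋ = 6 → G.
Square (2°×1°, digits 0–9): lon ⌊6.5256/2⌋ = 3; lat ⌊0.3164/1⌋ = 0.
Subsquare (5′×2.5′, letters a–x): lon ⌊0.5256/0.0833333⌋ = 6 → g; lat ⌊0.3164/0.0416667⌋ = 7 → h.

GG30gh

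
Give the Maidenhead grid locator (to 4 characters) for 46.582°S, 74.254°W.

FE23

Shift to the Maidenhead origin (180°W, 90°S): lon 105.75, lat 43.42.
Field: 105.75/20 → 5 → F, 43.42/10 → 4 → E; chars FE.
Square: 5.75/2 → 2, 3.42/1 → 3; chars 23.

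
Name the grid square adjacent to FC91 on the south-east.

GC00

Longitude square 9; +1 → 10, wraps to 0, carry into field.
Longitude field F = 5; +1 → 6 = G.
Latitude square 1; −1 → 0.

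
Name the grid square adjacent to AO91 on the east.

BO01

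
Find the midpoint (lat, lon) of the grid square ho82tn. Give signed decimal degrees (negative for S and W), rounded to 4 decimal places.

Field H=7, O=14: +7·20° lon, +14·10° lat → SW at lon -40°, lat 50°.
Square 8, 2: +8·2° lon, +2·1° lat → SW at lon -24°, lat 52°.
Subsquare t=19, n=13: +19·0.0833333° lon, +13·0.0416667° lat → SW at lon -22.4167°, lat 52.5417°.
Cell spans 0.0833333° lon × 0.0416667° lat. Centre is SW corner plus half of each.
latitude 52.5625, longitude -22.3750.

52.5625, -22.3750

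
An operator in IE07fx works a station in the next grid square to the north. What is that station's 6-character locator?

Latitude subsquare x = 23; +1 → 24, wraps to 0 = a, carry into square.
Latitude square 7; +1 → 8.
The longitude characters are unchanged.

IE08fa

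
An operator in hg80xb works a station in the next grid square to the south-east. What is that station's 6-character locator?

Longitude subsquare x = 23; +1 → 24, wraps to 0 = a, carry into square.
Longitude square 8; +1 → 9.
Latitude subsquare b = 1; −1 → 0 = a.

HG90aa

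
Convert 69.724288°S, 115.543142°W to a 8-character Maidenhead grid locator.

DC20fg46

Add 180° to longitude and 90° to latitude: 64.45686, 20.27571.
Field: lon ⌊64.45686/20⌋ = 3 → D; lat ⌊20.27571/10⌋ = 2 → C.
Square: lon ⌊4.45686/2⌋ = 2; lat ⌊0.27571/1⌋ = 0.
Subsquare: lon ⌊0.45686/0.0833333⌋ = 5 → f; lat ⌊0.27571/0.0416667⌋ = 6 → g.
Extended square: lon ⌊0.04019/0.00833333⌋ = 4; lat ⌊0.02571/0.00416667⌋ = 6.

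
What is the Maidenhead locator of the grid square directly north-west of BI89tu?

Longitude subsquare t = 19; −1 → 18 = s.
Latitude subsquare u = 20; +1 → 21 = v.

BI89sv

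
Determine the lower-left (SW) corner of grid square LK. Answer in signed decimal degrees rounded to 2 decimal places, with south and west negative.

Field L=11, K=10: +11·20° lon, +10·10° lat → SW at lon 40°, lat 10°.
latitude 10.00, longitude 40.00.

10.00, 40.00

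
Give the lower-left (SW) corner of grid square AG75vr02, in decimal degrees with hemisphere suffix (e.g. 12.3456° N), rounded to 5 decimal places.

Field A=0, G=6: +0·20° lon, +6·10° lat → SW at lon -180°, lat -30°.
Square 7, 5: +7·2° lon, +5·1° lat → SW at lon -166°, lat -25°.
Subsquare v=21, r=17: +21·0.0833333° lon, +17·0.0416667° lat → SW at lon -164.25°, lat -24.2917°.
Extended square 0, 2: +0·0.00833333° lon, +2·0.00416667° lat → SW at lon -164.25°, lat -24.2833°.
latitude 24.28333° S, longitude 164.25000° W.

24.28333° S, 164.25000° W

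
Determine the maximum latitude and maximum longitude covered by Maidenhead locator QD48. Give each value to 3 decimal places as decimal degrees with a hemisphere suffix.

Field Q=16, D=3: +16·20° lon, +3·10° lat → SW at lon 140°, lat -60°.
Square 4, 8: +4·2° lon, +8·1° lat → SW at lon 148°, lat -52°.
Cell spans 2° lon × 1° lat. NE corner is SW corner plus one full cell.
latitude 51.000° S, longitude 150.000° E.

51.000° S, 150.000° E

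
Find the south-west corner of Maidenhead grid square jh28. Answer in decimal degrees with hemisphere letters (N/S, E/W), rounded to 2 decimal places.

12.00° S, 4.00° E

Field J=9, H=7: +9·20° lon, +7·10° lat → SW at lon 0°, lat -20°.
Square 2, 8: +2·2° lon, +8·1° lat → SW at lon 4°, lat -12°.
latitude 12.00° S, longitude 4.00° E.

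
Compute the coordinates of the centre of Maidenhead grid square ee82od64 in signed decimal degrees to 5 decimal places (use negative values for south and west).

Field E=4, E=4: +4·20° lon, +4·10° lat → SW at lon -100°, lat -50°.
Square 8, 2: +8·2° lon, +2·1° lat → SW at lon -84°, lat -48°.
Subsquare o=14, d=3: +14·0.0833333° lon, +3·0.0416667° lat → SW at lon -82.8333°, lat -47.875°.
Extended square 6, 4: +6·0.00833333° lon, +4·0.00416667° lat → SW at lon -82.7833°, lat -47.8583°.
Cell spans 0.00833333° lon × 0.00416667° lat. Centre is SW corner plus half of each.
latitude -47.85625, longitude -82.77917.

-47.85625, -82.77917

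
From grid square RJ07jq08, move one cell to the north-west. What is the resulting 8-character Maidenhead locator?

Longitude extended square 0; −1 → -1, wraps to 9, carry into subsquare.
Longitude subsquare j = 9; −1 → 8 = i.
Latitude extended square 8; +1 → 9.

RJ07iq99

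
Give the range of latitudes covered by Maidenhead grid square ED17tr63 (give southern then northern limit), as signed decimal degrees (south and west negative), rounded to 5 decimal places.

Field E=4, D=3: +4·20° lon, +3·10° lat → SW at lon -100°, lat -60°.
Square 1, 7: +1·2° lon, +7·1° lat → SW at lon -98°, lat -53°.
Subsquare t=19, r=17: +19·0.0833333° lon, +17·0.0416667° lat → SW at lon -96.4167°, lat -52.2917°.
Extended square 6, 3: +6·0.00833333° lon, +3·0.00416667° lat → SW at lon -96.3667°, lat -52.2792°.
Cell spans 0.00833333° lon × 0.00416667° lat.
south -52.27917, north -52.27500.

-52.27917, -52.27500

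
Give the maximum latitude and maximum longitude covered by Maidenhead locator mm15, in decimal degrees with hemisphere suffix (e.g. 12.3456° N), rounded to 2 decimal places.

36.00° N, 64.00° E

Field M=12, M=12: +12·20° lon, +12·10° lat → SW at lon 60°, lat 30°.
Square 1, 5: +1·2° lon, +5·1° lat → SW at lon 62°, lat 35°.
Cell spans 2° lon × 1° lat. NE corner is SW corner plus one full cell.
latitude 36.00° N, longitude 64.00° E.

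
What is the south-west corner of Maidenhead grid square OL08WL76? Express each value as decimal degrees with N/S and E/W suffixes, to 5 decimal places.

28.48333° N, 101.89167° E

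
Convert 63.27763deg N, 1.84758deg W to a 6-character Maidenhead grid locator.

IP93bg

Offset from 180°W / 90°S: lon 178.1524°, lat 153.2776°.
Field: lon ⌊178.1524/20⌋ = 8 → I; lat ⌊153.2776/10⌋ = 15 → P.
Square: lon ⌊18.1524/2⌋ = 9; lat ⌊3.2776/1⌋ = 3.
Subsquare: lon ⌊0.1524/0.0833333⌋ = 1 → b; lat ⌊0.2776/0.0416667⌋ = 6 → g.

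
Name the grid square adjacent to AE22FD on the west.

Longitude subsquare f = 5; −1 → 4 = e.
The latitude characters are unchanged.

AE22ed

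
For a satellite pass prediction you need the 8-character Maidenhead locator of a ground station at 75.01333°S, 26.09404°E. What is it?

Add 180° to longitude and 90° to latitude: 206.09404, 14.98667.
Field: lon ⌊206.09404/20⌋ = 10 → K; lat ⌊14.98667/10⌋ = 1 → B.
Square: lon ⌊6.09404/2⌋ = 3; lat ⌊4.98667/1⌋ = 4.
Subsquare: lon ⌊0.09404/0.0833333⌋ = 1 → b; lat ⌊0.98667/0.0416667⌋ = 23 → x.
Extended square: lon ⌊0.01071/0.00833333⌋ = 1; lat ⌊0.02834/0.00416667⌋ = 6.

KB34bx16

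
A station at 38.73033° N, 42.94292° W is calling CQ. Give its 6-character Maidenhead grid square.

GM88mr

Offset from 180°W / 90°S: lon 137.0571°, lat 128.7303°.
Field (20°×10°, letters A–R): 137.0571/20 → 6 → G, 128.7303/10 → 12 → M; chars GM.
Square (2°×1°, digits 0–9): 17.0571/2 → 8, 8.7303/1 → 8; chars 88.
Subsquare (5′×2.5′, letters a–x): 1.0571/0.0833333 → 12 → m, 0.7303/0.0416667 → 17 → r; chars mr.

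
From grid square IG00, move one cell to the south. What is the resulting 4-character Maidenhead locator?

IF09

Latitude square 0; −1 → -1, wraps to 9, carry into field.
Latitude field G = 6; −1 → 5 = F.
The longitude characters are unchanged.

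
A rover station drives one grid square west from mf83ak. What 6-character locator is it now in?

Longitude subsquare a = 0; −1 → -1, wraps to 23 = x, carry into square.
Longitude square 8; −1 → 7.
The latitude characters are unchanged.

MF73xk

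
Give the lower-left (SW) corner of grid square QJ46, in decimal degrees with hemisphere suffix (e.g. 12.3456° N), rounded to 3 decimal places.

6.000° N, 148.000° E

Field Q=16, J=9: +16·20° lon, +9·10° lat → SW at lon 140°, lat 0°.
Square 4, 6: +4·2° lon, +6·1° lat → SW at lon 148°, lat 6°.
latitude 6.000° N, longitude 148.000° E.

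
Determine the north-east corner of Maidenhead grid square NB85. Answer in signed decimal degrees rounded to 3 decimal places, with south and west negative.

Field N=13, B=1: +13·20° lon, +1·10° lat → SW at lon 80°, lat -80°.
Square 8, 5: +8·2° lon, +5·1° lat → SW at lon 96°, lat -75°.
Cell spans 2° lon × 1° lat. NE corner is SW corner plus one full cell.
latitude -74.000, longitude 98.000.

-74.000, 98.000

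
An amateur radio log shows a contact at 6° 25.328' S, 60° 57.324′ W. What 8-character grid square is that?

FI93mn58

Offset from 180°W / 90°S: lon 119.04460°, lat 83.57787°.
Field: 119.04460/20 → 5 → F, 83.57787/10 → 8 → I; chars FI.
Square: 19.04460/2 → 9, 3.57787/1 → 3; chars 93.
Subsquare: 1.04460/0.0833333 → 12 → m, 0.57787/0.0416667 → 13 → n; chars mn.
Extended square: 0.04460/0.00833333 → 5, 0.03620/0.00416667 → 8; chars 58.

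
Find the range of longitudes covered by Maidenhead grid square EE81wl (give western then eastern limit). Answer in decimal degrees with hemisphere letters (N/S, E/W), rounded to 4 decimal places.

82.1667° W, 82.0833° W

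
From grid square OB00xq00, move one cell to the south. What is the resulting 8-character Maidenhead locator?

Latitude extended square 0; −1 → -1, wraps to 9, carry into subsquare.
Latitude subsquare q = 16; −1 → 15 = p.
The longitude characters are unchanged.

OB00xp09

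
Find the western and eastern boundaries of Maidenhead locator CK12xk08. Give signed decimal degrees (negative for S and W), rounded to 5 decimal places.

-136.08333, -136.07500

Field C=2, K=10: +2·20° lon, +10·10° lat → SW at lon -140°, lat 10°.
Square 1, 2: +1·2° lon, +2·1° lat → SW at lon -138°, lat 12°.
Subsquare x=23, k=10: +23·0.0833333° lon, +10·0.0416667° lat → SW at lon -136.083°, lat 12.4167°.
Extended square 0, 8: +0·0.00833333° lon, +8·0.00416667° lat → SW at lon -136.083°, lat 12.45°.
Cell spans 0.00833333° lon × 0.00416667° lat.
west -136.08333, east -136.07500.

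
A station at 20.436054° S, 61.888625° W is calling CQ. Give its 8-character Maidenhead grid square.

Offset from 180°W / 90°S: lon 118.11138°, lat 69.56395°.
Field: 118.11138/20 → 5 → F, 69.56395/10 → 6 → G; chars FG.
Square: 18.11138/2 → 9, 9.56395/1 → 9; chars 99.
Subsquare: 0.11138/0.0833333 → 1 → b, 0.56395/0.0416667 → 13 → n; chars bn.
Extended square: 0.02804/0.00833333 → 3, 0.02228/0.00416667 → 5; chars 35.

FG99bn35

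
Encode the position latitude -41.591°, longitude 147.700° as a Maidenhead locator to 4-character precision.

Shift to the Maidenhead origin (180°W, 90°S): lon 327.70, lat 48.41.
Field: 327.70/20 → 16 → Q, 48.41/10 → 4 → E; chars QE.
Square: 7.70/2 → 3, 8.41/1 → 8; chars 38.

QE38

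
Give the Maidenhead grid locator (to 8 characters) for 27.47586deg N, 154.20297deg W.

Offset from 180°W / 90°S: lon 25.79703°, lat 117.47586°.
Field: lon ⌊25.79703/20⌋ = 1 → B; lat ⌊117.47586/10⌋ = 11 → L.
Square: lon ⌊5.79703/2⌋ = 2; lat ⌊7.47586/1⌋ = 7.
Subsquare: lon ⌊1.79703/0.0833333⌋ = 21 → v; lat ⌊0.47586/0.0416667⌋ = 11 → l.
Extended square: lon ⌊0.04703/0.00833333⌋ = 5; lat ⌊0.01753/0.00416667⌋ = 4.

BL27vl54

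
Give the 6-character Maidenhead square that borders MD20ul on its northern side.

MD20um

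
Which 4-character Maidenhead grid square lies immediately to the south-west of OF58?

OF47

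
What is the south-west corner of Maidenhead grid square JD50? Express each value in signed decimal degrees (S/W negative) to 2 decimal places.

Field J=9, D=3: +9·20° lon, +3·10° lat → SW at lon 0°, lat -60°.
Square 5, 0: +5·2° lon, +0·1° lat → SW at lon 10°, lat -60°.
latitude -60.00, longitude 10.00.

-60.00, 10.00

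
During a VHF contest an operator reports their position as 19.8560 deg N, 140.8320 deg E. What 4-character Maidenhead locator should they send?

QK09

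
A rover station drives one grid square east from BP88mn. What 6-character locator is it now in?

Longitude subsquare m = 12; +1 → 13 = n.
The latitude characters are unchanged.

BP88nn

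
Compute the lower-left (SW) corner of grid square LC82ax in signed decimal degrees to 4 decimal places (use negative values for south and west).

-67.0417, 56.0000

Field L=11, C=2: +11·20° lon, +2·10° lat → SW at lon 40°, lat -70°.
Square 8, 2: +8·2° lon, +2·1° lat → SW at lon 56°, lat -68°.
Subsquare a=0, x=23: +0·0.0833333° lon, +23·0.0416667° lat → SW at lon 56°, lat -67.0417°.
latitude -67.0417, longitude 56.0000.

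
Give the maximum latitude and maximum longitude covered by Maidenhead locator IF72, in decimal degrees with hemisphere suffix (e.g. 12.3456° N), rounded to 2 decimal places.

Field I=8, F=5: +8·20° lon, +5·10° lat → SW at lon -20°, lat -40°.
Square 7, 2: +7·2° lon, +2·1° lat → SW at lon -6°, lat -38°.
Cell spans 2° lon × 1° lat. NE corner is SW corner plus one full cell.
latitude 37.00° S, longitude 4.00° W.

37.00° S, 4.00° W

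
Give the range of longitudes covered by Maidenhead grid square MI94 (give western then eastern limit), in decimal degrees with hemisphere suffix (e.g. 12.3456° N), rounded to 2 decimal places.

Field M=12, I=8: +12·20° lon, +8·10° lat → SW at lon 60°, lat -10°.
Square 9, 4: +9·2° lon, +4·1° lat → SW at lon 78°, lat -6°.
Cell spans 2° lon × 1° lat.
west 78.00° E, east 80.00° E.

78.00° E, 80.00° E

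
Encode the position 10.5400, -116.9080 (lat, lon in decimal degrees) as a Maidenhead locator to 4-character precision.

Shift to the Maidenhead origin (180°W, 90°S): lon 63.09, lat 100.54.
Field: lon ⌊63.09/20⌋ = 3 → D; lat ⌊100.54/10⌋ = 10 → K.
Square: lon ⌊3.09/2⌋ = 1; lat ⌊0.54/1⌋ = 0.

DK10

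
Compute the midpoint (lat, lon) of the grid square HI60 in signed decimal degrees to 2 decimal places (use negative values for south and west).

-9.50, -27.00

Field H=7, I=8: +7·20° lon, +8·10° lat → SW at lon -40°, lat -10°.
Square 6, 0: +6·2° lon, +0·1° lat → SW at lon -28°, lat -10°.
Cell spans 2° lon × 1° lat. Centre is SW corner plus half of each.
latitude -9.50, longitude -27.00.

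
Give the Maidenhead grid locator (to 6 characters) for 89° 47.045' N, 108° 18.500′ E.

Add 180° to longitude and 90° to latitude: 288.3083, 179.7841.
Field: 288.3083/20 → 14 → O, 179.7841/10 → 17 → R; chars OR.
Square: 8.3083/2 → 4, 9.7841/1 → 9; chars 49.
Subsquare: 0.3083/0.0833333 → 3 → d, 0.7841/0.0416667 → 18 → s; chars ds.

OR49ds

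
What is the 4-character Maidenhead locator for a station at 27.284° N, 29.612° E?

KL47

Offset from 180°W / 90°S: lon 209.61°, lat 117.28°.
Field (20°×10°, letters A–R): 209.61/20 → 10 → K, 117.28/10 → 11 → L; chars KL.
Square (2°×1°, digits 0–9): 9.61/2 → 4, 7.28/1 → 7; chars 47.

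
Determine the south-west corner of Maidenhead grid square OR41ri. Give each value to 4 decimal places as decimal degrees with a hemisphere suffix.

81.3333° N, 109.4167° E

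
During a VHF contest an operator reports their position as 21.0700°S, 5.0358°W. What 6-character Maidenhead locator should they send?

IG78lw

Add 180° to longitude and 90° to latitude: 174.9642, 68.9300.
Field (20°×10°, letters A–R): lon ⌊174.9642/20⌋ = 8 → I; lat ⌊68.9300/10⌋ = 6 → G.
Square (2°×1°, digits 0–9): lon ⌊14.9642/2⌋ = 7; lat ⌊8.9300/1⌋ = 8.
Subsquare (5′×2.5′, letters a–x): lon ⌊0.9642/0.0833333⌋ = 11 → l; lat ⌊0.9300/0.0416667⌋ = 22 → w.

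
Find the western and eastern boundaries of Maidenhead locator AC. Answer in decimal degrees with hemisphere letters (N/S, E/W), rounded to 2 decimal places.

180.00° W, 160.00° W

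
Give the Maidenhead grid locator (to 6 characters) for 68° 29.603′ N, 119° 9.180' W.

Add 180° to longitude and 90° to latitude: 60.8470, 158.4934.
Field (20°×10°, letters A–R): lon ⌊60.8470/20⌋ = 3 → D; lat ⌊158.4934/10⌋ = 15 → P.
Square (2°×1°, digits 0–9): lon ⌊0.8470/2⌋ = 0; lat ⌊8.4934/1⌋ = 8.
Subsquare (5′×2.5′, letters a–x): lon ⌊0.8470/0.0833333⌋ = 10 → k; lat ⌊0.4934/0.0416667⌋ = 11 → l.

DP08kl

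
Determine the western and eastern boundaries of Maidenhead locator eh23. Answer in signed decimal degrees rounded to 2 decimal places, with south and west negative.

Field E=4, H=7: +4·20° lon, +7·10° lat → SW at lon -100°, lat -20°.
Square 2, 3: +2·2° lon, +3·1° lat → SW at lon -96°, lat -17°.
Cell spans 2° lon × 1° lat.
west -96.00, east -94.00.

-96.00, -94.00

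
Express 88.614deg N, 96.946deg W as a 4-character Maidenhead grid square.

ER18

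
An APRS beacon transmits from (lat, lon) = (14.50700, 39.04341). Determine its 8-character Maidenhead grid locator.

Offset from 180°W / 90°S: lon 219.04341°, lat 104.50700°.
Field: lon ⌊219.04341/20⌋ = 10 → K; lat ⌊104.50700/10⌋ = 10 → K.
Square: lon ⌊19.04341/2⌋ = 9; lat ⌊4.50700/1⌋ = 4.
Subsquare: lon ⌊1.04341/0.0833333⌋ = 12 → m; lat ⌊0.50700/0.0416667⌋ = 12 → m.
Extended square: lon ⌊0.04341/0.00833333⌋ = 5; lat ⌊0.00700/0.00416667⌋ = 1.

KK94mm51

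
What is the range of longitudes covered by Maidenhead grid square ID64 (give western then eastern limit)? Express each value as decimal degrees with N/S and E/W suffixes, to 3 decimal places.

8.000° W, 6.000° W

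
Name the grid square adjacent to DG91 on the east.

EG01

Longitude square 9; +1 → 10, wraps to 0, carry into field.
Longitude field D = 3; +1 → 4 = E.
The latitude characters are unchanged.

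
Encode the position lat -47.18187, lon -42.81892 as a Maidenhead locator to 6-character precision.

Shift to the Maidenhead origin (180°W, 90°S): lon 137.1811, lat 42.8181.
Field: 137.1811/20 → 6 → G, 42.8181/10 → 4 → E; chars GE.
Square: 17.1811/2 → 8, 2.8181/1 → 2; chars 82.
Subsquare: 1.1811/0.0833333 → 14 → o, 0.8181/0.0416667 → 19 → t; chars ot.

GE82ot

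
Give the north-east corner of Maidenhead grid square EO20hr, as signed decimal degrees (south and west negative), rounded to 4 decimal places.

50.7500, -95.3333

Field E=4, O=14: +4·20° lon, +14·10° lat → SW at lon -100°, lat 50°.
Square 2, 0: +2·2° lon, +0·1° lat → SW at lon -96°, lat 50°.
Subsquare h=7, r=17: +7·0.0833333° lon, +17·0.0416667° lat → SW at lon -95.4167°, lat 50.7083°.
Cell spans 0.0833333° lon × 0.0416667° lat. NE corner is SW corner plus one full cell.
latitude 50.7500, longitude -95.3333.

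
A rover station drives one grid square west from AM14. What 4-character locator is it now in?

AM04

Longitude square 1; −1 → 0.
The latitude characters are unchanged.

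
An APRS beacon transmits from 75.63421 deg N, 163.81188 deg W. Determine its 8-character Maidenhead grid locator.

Shift to the Maidenhead origin (180°W, 90°S): lon 16.18812, lat 165.63421.
Field: 16.18812/20 → 0 → A, 165.63421/10 → 16 → Q; chars AQ.
Square: 16.18812/2 → 8, 5.63421/1 → 5; chars 85.
Subsquare: 0.18812/0.0833333 → 2 → c, 0.63421/0.0416667 → 15 → p; chars cp.
Extended square: 0.02145/0.00833333 → 2, 0.00921/0.00416667 → 2; chars 22.

AQ85cp22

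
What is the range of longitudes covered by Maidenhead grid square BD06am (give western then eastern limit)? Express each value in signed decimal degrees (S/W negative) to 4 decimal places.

-160.0000, -159.9167

Field B=1, D=3: +1·20° lon, +3·10° lat → SW at lon -160°, lat -60°.
Square 0, 6: +0·2° lon, +6·1° lat → SW at lon -160°, lat -54°.
Subsquare a=0, m=12: +0·0.0833333° lon, +12·0.0416667° lat → SW at lon -160°, lat -53.5°.
Cell spans 0.0833333° lon × 0.0416667° lat.
west -160.0000, east -159.9167.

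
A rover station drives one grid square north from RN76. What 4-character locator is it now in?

Latitude square 6; +1 → 7.
The longitude characters are unchanged.

RN77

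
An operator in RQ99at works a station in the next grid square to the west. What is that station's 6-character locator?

RQ89xt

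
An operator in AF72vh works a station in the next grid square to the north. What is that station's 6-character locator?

AF72vi

Latitude subsquare h = 7; +1 → 8 = i.
The longitude characters are unchanged.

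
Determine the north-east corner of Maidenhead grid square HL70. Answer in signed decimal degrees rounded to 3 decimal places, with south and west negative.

Field H=7, L=11: +7·20° lon, +11·10° lat → SW at lon -40°, lat 20°.
Square 7, 0: +7·2° lon, +0·1° lat → SW at lon -26°, lat 20°.
Cell spans 2° lon × 1° lat. NE corner is SW corner plus one full cell.
latitude 21.000, longitude -24.000.

21.000, -24.000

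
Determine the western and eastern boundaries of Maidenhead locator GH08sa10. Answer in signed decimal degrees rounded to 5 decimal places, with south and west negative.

-58.49167, -58.48333

Field G=6, H=7: +6·20° lon, +7·10° lat → SW at lon -60°, lat -20°.
Square 0, 8: +0·2° lon, +8·1° lat → SW at lon -60°, lat -12°.
Subsquare s=18, a=0: +18·0.0833333° lon, +0·0.0416667° lat → SW at lon -58.5°, lat -12°.
Extended square 1, 0: +1·0.00833333° lon, +0·0.00416667° lat → SW at lon -58.4917°, lat -12°.
Cell spans 0.00833333° lon × 0.00416667° lat.
west -58.49167, east -58.48333.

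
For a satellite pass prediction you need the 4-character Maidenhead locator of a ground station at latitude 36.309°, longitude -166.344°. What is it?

Shift to the Maidenhead origin (180°W, 90°S): lon 13.66, lat 126.31.
Field: 13.66/20 → 0 → A, 126.31/10 → 12 → M; chars AM.
Square: 13.66/2 → 6, 6.31/1 → 6; chars 66.

AM66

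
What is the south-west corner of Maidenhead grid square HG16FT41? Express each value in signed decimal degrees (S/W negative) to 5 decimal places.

Field H=7, G=6: +7·20° lon, +6·10° lat → SW at lon -40°, lat -30°.
Square 1, 6: +1·2° lon, +6·1° lat → SW at lon -38°, lat -24°.
Subsquare f=5, t=19: +5·0.0833333° lon, +19·0.0416667° lat → SW at lon -37.5833°, lat -23.2083°.
Extended square 4, 1: +4·0.00833333° lon, +1·0.00416667° lat → SW at lon -37.55°, lat -23.2042°.
latitude -23.20417, longitude -37.55000.

-23.20417, -37.55000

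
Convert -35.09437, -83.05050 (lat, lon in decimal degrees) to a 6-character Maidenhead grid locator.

Shift to the Maidenhead origin (180°W, 90°S): lon 96.9495, lat 54.9056.
Field (20°×10°, letters A–R): lon ⌊96.9495/20⌋ = 4 → E; lat ⌊54.9056/10⌋ = 5 → F.
Square (2°×1°, digits 0–9): lon ⌊16.9495/2⌋ = 8; lat ⌊4.9056/1⌋ = 4.
Subsquare (5′×2.5′, letters a–x): lon ⌊0.9495/0.0833333⌋ = 11 → l; lat ⌊0.9056/0.0416667⌋ = 21 → v.

EF84lv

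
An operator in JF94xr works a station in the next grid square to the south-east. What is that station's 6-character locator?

Longitude subsquare x = 23; +1 → 24, wraps to 0 = a, carry into square.
Longitude square 9; +1 → 10, wraps to 0, carry into field.
Longitude field J = 9; +1 → 10 = K.
Latitude subsquare r = 17; −1 → 16 = q.

KF04aq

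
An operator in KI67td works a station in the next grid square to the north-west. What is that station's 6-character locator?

KI67se

Longitude subsquare t = 19; −1 → 18 = s.
Latitude subsquare d = 3; +1 → 4 = e.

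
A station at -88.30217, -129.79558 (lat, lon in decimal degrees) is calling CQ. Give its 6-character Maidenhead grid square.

CA51cq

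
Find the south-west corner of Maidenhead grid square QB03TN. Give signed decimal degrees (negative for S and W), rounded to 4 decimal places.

Field Q=16, B=1: +16·20° lon, +1·10° lat → SW at lon 140°, lat -80°.
Square 0, 3: +0·2° lon, +3·1° lat → SW at lon 140°, lat -77°.
Subsquare t=19, n=13: +19·0.0833333° lon, +13·0.0416667° lat → SW at lon 141.583°, lat -76.4583°.
latitude -76.4583, longitude 141.5833.

-76.4583, 141.5833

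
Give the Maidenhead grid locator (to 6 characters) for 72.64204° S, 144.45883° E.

QB27fi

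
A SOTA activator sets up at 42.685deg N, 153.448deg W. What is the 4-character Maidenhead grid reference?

Offset from 180°W / 90°S: lon 26.55°, lat 132.69°.
Field: lon ⌊26.55/20⌋ = 1 → B; lat ⌊132.69/10⌋ = 13 → N.
Square: lon ⌊6.55/2⌋ = 3; lat ⌊2.69/1⌋ = 2.

BN32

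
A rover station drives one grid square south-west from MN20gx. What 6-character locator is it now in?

Longitude subsquare g = 6; −1 → 5 = f.
Latitude subsquare x = 23; −1 → 22 = w.

MN20fw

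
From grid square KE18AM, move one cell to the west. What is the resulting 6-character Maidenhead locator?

Longitude subsquare a = 0; −1 → -1, wraps to 23 = x, carry into square.
Longitude square 1; −1 → 0.
The latitude characters are unchanged.

KE08xm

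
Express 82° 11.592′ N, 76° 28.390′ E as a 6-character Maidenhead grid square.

Offset from 180°W / 90°S: lon 256.4732°, lat 172.1932°.
Field (20°×10°, letters A–R): 256.4732/20 → 12 → M, 172.1932/10 → 17 → R; chars MR.
Square (2°×1°, digits 0–9): 16.4732/2 → 8, 2.1932/1 → 2; chars 82.
Subsquare (5′×2.5′, letters a–x): 0.4732/0.0833333 → 5 → f, 0.1932/0.0416667 → 4 → e; chars fe.

MR82fe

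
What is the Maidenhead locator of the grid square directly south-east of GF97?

HF06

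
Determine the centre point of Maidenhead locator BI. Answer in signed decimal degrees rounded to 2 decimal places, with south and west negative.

Field B=1, I=8: +1·20° lon, +8·10° lat → SW at lon -160°, lat -10°.
Cell spans 20° lon × 10° lat. Centre is SW corner plus half of each.
latitude -5.00, longitude -150.00.

-5.00, -150.00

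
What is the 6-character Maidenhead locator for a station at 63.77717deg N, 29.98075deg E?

KP43xs

Add 180° to longitude and 90° to latitude: 209.9808, 153.7772.
Field: 209.9808/20 → 10 → K, 153.7772/10 → 15 → P; chars KP.
Square: 9.9808/2 → 4, 3.7772/1 → 3; chars 43.
Subsquare: 1.9808/0.0833333 → 23 → x, 0.7772/0.0416667 → 18 → s; chars xs.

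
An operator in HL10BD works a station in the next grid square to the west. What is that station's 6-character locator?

Longitude subsquare b = 1; −1 → 0 = a.
The latitude characters are unchanged.

HL10ad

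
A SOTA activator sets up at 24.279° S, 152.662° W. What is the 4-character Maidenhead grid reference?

BG35

Add 180° to longitude and 90° to latitude: 27.34, 65.72.
Field (20°×10°, letters A–R): 27.34/20 → 1 → B, 65.72/10 → 6 → G; chars BG.
Square (2°×1°, digits 0–9): 7.34/2 → 3, 5.72/1 → 5; chars 35.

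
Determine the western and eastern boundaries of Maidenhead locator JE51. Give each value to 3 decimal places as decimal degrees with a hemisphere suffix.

10.000° E, 12.000° E

Field J=9, E=4: +9·20° lon, +4·10° lat → SW at lon 0°, lat -50°.
Square 5, 1: +5·2° lon, +1·1° lat → SW at lon 10°, lat -49°.
Cell spans 2° lon × 1° lat.
west 10.000° E, east 12.000° E.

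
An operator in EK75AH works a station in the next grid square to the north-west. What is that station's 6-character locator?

Longitude subsquare a = 0; −1 → -1, wraps to 23 = x, carry into square.
Longitude square 7; −1 → 6.
Latitude subsquare h = 7; +1 → 8 = i.

EK65xi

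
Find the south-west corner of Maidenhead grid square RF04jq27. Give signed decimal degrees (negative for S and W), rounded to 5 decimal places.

-35.30417, 160.76667

Field R=17, F=5: +17·20° lon, +5·10° lat → SW at lon 160°, lat -40°.
Square 0, 4: +0·2° lon, +4·1° lat → SW at lon 160°, lat -36°.
Subsquare j=9, q=16: +9·0.0833333° lon, +16·0.0416667° lat → SW at lon 160.75°, lat -35.3333°.
Extended square 2, 7: +2·0.00833333° lon, +7·0.00416667° lat → SW at lon 160.767°, lat -35.3042°.
latitude -35.30417, longitude 160.76667.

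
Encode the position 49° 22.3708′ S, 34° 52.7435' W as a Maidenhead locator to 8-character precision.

HE20np40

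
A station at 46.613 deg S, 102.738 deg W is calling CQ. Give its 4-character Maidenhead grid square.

DE83

Offset from 180°W / 90°S: lon 77.26°, lat 43.39°.
Field: 77.26/20 → 3 → D, 43.39/10 → 4 → E; chars DE.
Square: 17.26/2 → 8, 3.39/1 → 3; chars 83.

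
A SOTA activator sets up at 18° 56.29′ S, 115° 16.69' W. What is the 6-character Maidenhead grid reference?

Shift to the Maidenhead origin (180°W, 90°S): lon 64.7218, lat 71.0618.
Field: 64.7218/20 → 3 → D, 71.0618/10 → 7 → H; chars DH.
Square: 4.7218/2 → 2, 1.0618/1 → 1; chars 21.
Subsquare: 0.7218/0.0833333 → 8 → i, 0.0618/0.0416667 → 1 → b; chars ib.

DH21ib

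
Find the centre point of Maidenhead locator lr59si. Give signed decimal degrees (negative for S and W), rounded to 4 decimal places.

Field L=11, R=17: +11·20° lon, +17·10° lat → SW at lon 40°, lat 80°.
Square 5, 9: +5·2° lon, +9·1° lat → SW at lon 50°, lat 89°.
Subsquare s=18, i=8: +18·0.0833333° lon, +8·0.0416667° lat → SW at lon 51.5°, lat 89.3333°.
Cell spans 0.0833333° lon × 0.0416667° lat. Centre is SW corner plus half of each.
latitude 89.3542, longitude 51.5417.

89.3542, 51.5417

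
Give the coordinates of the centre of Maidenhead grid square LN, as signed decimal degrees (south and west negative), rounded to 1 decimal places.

45.0, 50.0

Field L=11, N=13: +11·20° lon, +13·10° lat → SW at lon 40°, lat 40°.
Cell spans 20° lon × 10° lat. Centre is SW corner plus half of each.
latitude 45.0, longitude 50.0.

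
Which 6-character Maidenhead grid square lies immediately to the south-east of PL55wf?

PL55xe

Longitude subsquare w = 22; +1 → 23 = x.
Latitude subsquare f = 5; −1 → 4 = e.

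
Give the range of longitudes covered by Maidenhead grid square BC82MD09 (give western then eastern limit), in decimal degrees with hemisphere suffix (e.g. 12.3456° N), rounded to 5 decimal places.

143.00000° W, 142.99167° W

Field B=1, C=2: +1·20° lon, +2·10° lat → SW at lon -160°, lat -70°.
Square 8, 2: +8·2° lon, +2·1° lat → SW at lon -144°, lat -68°.
Subsquare m=12, d=3: +12·0.0833333° lon, +3·0.0416667° lat → SW at lon -143°, lat -67.875°.
Extended square 0, 9: +0·0.00833333° lon, +9·0.00416667° lat → SW at lon -143°, lat -67.8375°.
Cell spans 0.00833333° lon × 0.00416667° lat.
west 143.00000° W, east 142.99167° W.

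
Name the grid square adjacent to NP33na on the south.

NP32nx

Latitude subsquare a = 0; −1 → -1, wraps to 23 = x, carry into square.
Latitude square 3; −1 → 2.
The longitude characters are unchanged.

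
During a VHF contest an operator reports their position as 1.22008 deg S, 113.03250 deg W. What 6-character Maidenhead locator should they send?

Add 180° to longitude and 90° to latitude: 66.9675, 88.7799.
Field: lon ⌊66.9675/20⌋ = 3 → D; lat ⌊88.7799/10⌋ = 8 → I.
Square: lon ⌊6.9675/2⌋ = 3; lat ⌊8.7799/1⌋ = 8.
Subsquare: lon ⌊0.9675/0.0833333⌋ = 11 → l; lat ⌊0.7799/0.0416667⌋ = 18 → s.

DI38ls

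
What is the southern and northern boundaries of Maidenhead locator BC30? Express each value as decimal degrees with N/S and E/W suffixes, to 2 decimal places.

70.00° S, 69.00° S

Field B=1, C=2: +1·20° lon, +2·10° lat → SW at lon -160°, lat -70°.
Square 3, 0: +3·2° lon, +0·1° lat → SW at lon -154°, lat -70°.
Cell spans 2° lon × 1° lat.
south 70.00° S, north 69.00° S.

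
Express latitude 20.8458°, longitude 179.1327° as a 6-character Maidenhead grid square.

RL90nu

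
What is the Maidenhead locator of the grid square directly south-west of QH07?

Longitude square 0; −1 → -1, wraps to 9, carry into field.
Longitude field Q = 16; −1 → 15 = P.
Latitude square 7; −1 → 6.

PH96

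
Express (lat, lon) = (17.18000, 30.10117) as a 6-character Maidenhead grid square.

Offset from 180°W / 90°S: lon 210.1012°, lat 107.1800°.
Field: lon ⌊210.1012/20⌋ = 10 → K; lat ⌊107.1800/10⌋ = 10 → K.
Square: lon ⌊10.1012/2⌋ = 5; lat ⌊7.1800/1⌋ = 7.
Subsquare: lon ⌊0.1012/0.0833333⌋ = 1 → b; lat ⌊0.1800/0.0416667⌋ = 4 → e.

KK57be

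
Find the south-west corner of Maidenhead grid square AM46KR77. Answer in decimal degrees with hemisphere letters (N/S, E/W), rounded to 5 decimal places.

36.73750° N, 171.10833° W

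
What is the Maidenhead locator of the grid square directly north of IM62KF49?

Latitude extended square 9; +1 → 10, wraps to 0, carry into subsquare.
Latitude subsquare f = 5; +1 → 6 = g.
The longitude characters are unchanged.

IM62kg40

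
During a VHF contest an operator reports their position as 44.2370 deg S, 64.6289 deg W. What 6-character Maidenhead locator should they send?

FE75qs

Offset from 180°W / 90°S: lon 115.3711°, lat 45.7630°.
Field (20°×10°, letters A–R): lon ⌊115.3711/20⌋ = 5 → F; lat ⌊45.7630/10⌋ = 4 → E.
Square (2°×1°, digits 0–9): lon ⌊15.3711/2⌋ = 7; lat ⌊5.7630/1⌋ = 5.
Subsquare (5′×2.5′, letters a–x): lon ⌊1.3711/0.0833333⌋ = 16 → q; lat ⌊0.7630/0.0416667⌋ = 18 → s.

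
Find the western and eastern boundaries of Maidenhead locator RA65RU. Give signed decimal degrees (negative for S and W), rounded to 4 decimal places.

173.4167, 173.5000

Field R=17, A=0: +17·20° lon, +0·10° lat → SW at lon 160°, lat -90°.
Square 6, 5: +6·2° lon, +5·1° lat → SW at lon 172°, lat -85°.
Subsquare r=17, u=20: +17·0.0833333° lon, +20·0.0416667° lat → SW at lon 173.417°, lat -84.1667°.
Cell spans 0.0833333° lon × 0.0416667° lat.
west 173.4167, east 173.5000.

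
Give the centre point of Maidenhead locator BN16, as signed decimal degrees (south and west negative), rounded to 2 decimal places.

46.50, -157.00

Field B=1, N=13: +1·20° lon, +13·10° lat → SW at lon -160°, lat 40°.
Square 1, 6: +1·2° lon, +6·1° lat → SW at lon -158°, lat 46°.
Cell spans 2° lon × 1° lat. Centre is SW corner plus half of each.
latitude 46.50, longitude -157.00.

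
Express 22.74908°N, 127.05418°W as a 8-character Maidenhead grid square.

CL62lr39

Offset from 180°W / 90°S: lon 52.94582°, lat 112.74908°.
Field (20°×10°, letters A–R): 52.94582/20 → 2 → C, 112.74908/10 → 11 → L; chars CL.
Square (2°×1°, digits 0–9): 12.94582/2 → 6, 2.74908/1 → 2; chars 62.
Subsquare (5′×2.5′, letters a–x): 0.94582/0.0833333 → 11 → l, 0.74908/0.0416667 → 17 → r; chars lr.
Extended square (30″×15″, digits 0–9): 0.02915/0.00833333 → 3, 0.04075/0.00416667 → 9; chars 39.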